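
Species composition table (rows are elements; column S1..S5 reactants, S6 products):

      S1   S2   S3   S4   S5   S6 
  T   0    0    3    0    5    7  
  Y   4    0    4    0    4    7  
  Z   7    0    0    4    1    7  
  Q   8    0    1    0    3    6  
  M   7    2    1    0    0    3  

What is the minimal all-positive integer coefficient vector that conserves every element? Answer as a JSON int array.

T: 1·0+2·0+1·3+4·0+5·5 = 28 | 4·7 = 28
Y: 1·4+2·0+1·4+4·0+5·4 = 28 | 4·7 = 28
Z: 1·7+2·0+1·0+4·4+5·1 = 28 | 4·7 = 28
Q: 1·8+2·0+1·1+4·0+5·3 = 24 | 4·6 = 24
M: 1·7+2·2+1·1+4·0+5·0 = 12 | 4·3 = 12
gcd(1,2,1,4,5,4) = 1

Coefficients: [1, 2, 1, 4, 5, 4]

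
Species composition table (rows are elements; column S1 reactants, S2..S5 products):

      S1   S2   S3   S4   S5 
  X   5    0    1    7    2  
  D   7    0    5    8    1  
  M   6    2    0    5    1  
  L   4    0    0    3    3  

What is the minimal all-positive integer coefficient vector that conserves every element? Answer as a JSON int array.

Coefficients: [3, 5, 2, 1, 3]

X: 3·5 = 15 | 5·0+2·1+1·7+3·2 = 15
D: 3·7 = 21 | 5·0+2·5+1·8+3·1 = 21
M: 3·6 = 18 | 5·2+2·0+1·5+3·1 = 18
L: 3·4 = 12 | 5·0+2·0+1·3+3·3 = 12
gcd(3,5,2,1,3) = 1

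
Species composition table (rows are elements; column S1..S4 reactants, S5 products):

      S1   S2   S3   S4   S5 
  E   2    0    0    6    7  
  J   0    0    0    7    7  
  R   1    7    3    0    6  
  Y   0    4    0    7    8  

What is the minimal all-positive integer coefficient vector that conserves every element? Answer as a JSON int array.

E: 2·2+1·0+5·0+4·6 = 28 | 4·7 = 28
J: 2·0+1·0+5·0+4·7 = 28 | 4·7 = 28
R: 2·1+1·7+5·3+4·0 = 24 | 4·6 = 24
Y: 2·0+1·4+5·0+4·7 = 32 | 4·8 = 32
gcd(2,1,5,4,4) = 1

Coefficients: [2, 1, 5, 4, 4]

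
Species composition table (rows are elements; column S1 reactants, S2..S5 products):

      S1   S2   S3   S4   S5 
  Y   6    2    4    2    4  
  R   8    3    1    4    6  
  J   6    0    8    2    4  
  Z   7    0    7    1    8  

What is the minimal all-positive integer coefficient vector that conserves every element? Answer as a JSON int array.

Y: 6·6 = 36 | 4·2+2·4+4·2+3·4 = 36
R: 6·8 = 48 | 4·3+2·1+4·4+3·6 = 48
J: 6·6 = 36 | 4·0+2·8+4·2+3·4 = 36
Z: 6·7 = 42 | 4·0+2·7+4·1+3·8 = 42
gcd(6,4,2,4,3) = 1

Coefficients: [6, 4, 2, 4, 3]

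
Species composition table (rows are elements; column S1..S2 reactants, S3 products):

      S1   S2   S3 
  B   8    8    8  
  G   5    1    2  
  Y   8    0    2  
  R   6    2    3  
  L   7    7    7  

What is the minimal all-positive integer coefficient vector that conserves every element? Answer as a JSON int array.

B: 1·8+3·8 = 32 | 4·8 = 32
G: 1·5+3·1 = 8 | 4·2 = 8
Y: 1·8+3·0 = 8 | 4·2 = 8
R: 1·6+3·2 = 12 | 4·3 = 12
L: 1·7+3·7 = 28 | 4·7 = 28
gcd(1,3,4) = 1

Coefficients: [1, 3, 4]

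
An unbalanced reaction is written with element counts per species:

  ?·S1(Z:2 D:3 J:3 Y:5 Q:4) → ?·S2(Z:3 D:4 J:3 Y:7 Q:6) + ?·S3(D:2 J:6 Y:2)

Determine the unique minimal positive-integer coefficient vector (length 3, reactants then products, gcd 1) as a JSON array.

Coefficients: [6, 4, 1]

Z: 6·2 = 12 | 4·3+1·0 = 12
D: 6·3 = 18 | 4·4+1·2 = 18
J: 6·3 = 18 | 4·3+1·6 = 18
Y: 6·5 = 30 | 4·7+1·2 = 30
Q: 6·4 = 24 | 4·6+1·0 = 24
gcd(6,4,1) = 1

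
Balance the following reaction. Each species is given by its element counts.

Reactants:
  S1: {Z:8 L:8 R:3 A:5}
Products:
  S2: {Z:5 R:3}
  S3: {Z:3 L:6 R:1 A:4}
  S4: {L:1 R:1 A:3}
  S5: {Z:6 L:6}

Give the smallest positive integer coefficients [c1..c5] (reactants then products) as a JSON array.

Z: 6·8 = 48 | 3·5+3·3+6·0+4·6 = 48
L: 6·8 = 48 | 3·0+3·6+6·1+4·6 = 48
R: 6·3 = 18 | 3·3+3·1+6·1+4·0 = 18
A: 6·5 = 30 | 3·0+3·4+6·3+4·0 = 30
gcd(6,3,3,6,4) = 1

Coefficients: [6, 3, 3, 6, 4]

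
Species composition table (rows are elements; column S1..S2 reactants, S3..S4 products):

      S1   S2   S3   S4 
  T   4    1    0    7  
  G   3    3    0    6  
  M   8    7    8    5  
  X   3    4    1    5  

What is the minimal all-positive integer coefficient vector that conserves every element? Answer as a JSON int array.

T: 5·4+1·1 = 21 | 4·0+3·7 = 21
G: 5·3+1·3 = 18 | 4·0+3·6 = 18
M: 5·8+1·7 = 47 | 4·8+3·5 = 47
X: 5·3+1·4 = 19 | 4·1+3·5 = 19
gcd(5,1,4,3) = 1

Coefficients: [5, 1, 4, 3]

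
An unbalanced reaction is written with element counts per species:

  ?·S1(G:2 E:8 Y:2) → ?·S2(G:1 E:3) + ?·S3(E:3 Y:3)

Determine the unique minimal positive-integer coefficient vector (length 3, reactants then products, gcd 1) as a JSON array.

Coefficients: [3, 6, 2]

G: 3·2 = 6 | 6·1+2·0 = 6
E: 3·8 = 24 | 6·3+2·3 = 24
Y: 3·2 = 6 | 6·0+2·3 = 6
gcd(3,6,2) = 1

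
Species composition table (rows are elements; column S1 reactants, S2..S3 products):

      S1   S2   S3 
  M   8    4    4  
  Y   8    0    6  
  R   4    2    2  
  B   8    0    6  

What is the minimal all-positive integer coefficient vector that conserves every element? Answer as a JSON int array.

M: 3·8 = 24 | 2·4+4·4 = 24
Y: 3·8 = 24 | 2·0+4·6 = 24
R: 3·4 = 12 | 2·2+4·2 = 12
B: 3·8 = 24 | 2·0+4·6 = 24
gcd(3,2,4) = 1

Coefficients: [3, 2, 4]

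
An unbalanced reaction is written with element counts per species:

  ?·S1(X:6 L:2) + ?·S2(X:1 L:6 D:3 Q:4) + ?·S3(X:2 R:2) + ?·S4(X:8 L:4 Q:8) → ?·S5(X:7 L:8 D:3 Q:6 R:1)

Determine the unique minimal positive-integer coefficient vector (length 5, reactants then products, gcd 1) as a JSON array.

X: 2·6+4·1+2·2+1·8 = 28 | 4·7 = 28
L: 2·2+4·6+2·0+1·4 = 32 | 4·8 = 32
D: 2·0+4·3+2·0+1·0 = 12 | 4·3 = 12
Q: 2·0+4·4+2·0+1·8 = 24 | 4·6 = 24
R: 2·0+4·0+2·2+1·0 = 4 | 4·1 = 4
gcd(2,4,2,1,4) = 1

Coefficients: [2, 4, 2, 1, 4]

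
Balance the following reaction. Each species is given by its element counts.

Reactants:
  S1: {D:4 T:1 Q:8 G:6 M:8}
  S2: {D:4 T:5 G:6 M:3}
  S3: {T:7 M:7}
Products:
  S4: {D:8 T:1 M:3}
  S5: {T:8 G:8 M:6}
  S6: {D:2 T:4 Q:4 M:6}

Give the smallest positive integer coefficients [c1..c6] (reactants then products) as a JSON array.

Coefficients: [2, 6, 5, 3, 6, 4]

D: 2·4+6·4+5·0 = 32 | 3·8+6·0+4·2 = 32
T: 2·1+6·5+5·7 = 67 | 3·1+6·8+4·4 = 67
Q: 2·8+6·0+5·0 = 16 | 3·0+6·0+4·4 = 16
G: 2·6+6·6+5·0 = 48 | 3·0+6·8+4·0 = 48
M: 2·8+6·3+5·7 = 69 | 3·3+6·6+4·6 = 69
gcd(2,6,5,3,6,4) = 1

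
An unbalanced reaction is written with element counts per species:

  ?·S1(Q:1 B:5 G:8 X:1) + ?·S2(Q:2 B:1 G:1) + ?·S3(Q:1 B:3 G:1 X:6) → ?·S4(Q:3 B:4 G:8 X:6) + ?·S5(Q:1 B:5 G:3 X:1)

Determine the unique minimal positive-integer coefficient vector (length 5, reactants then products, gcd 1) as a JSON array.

Q: 6·1+5·2+5·1 = 21 | 5·3+6·1 = 21
B: 6·5+5·1+5·3 = 50 | 5·4+6·5 = 50
G: 6·8+5·1+5·1 = 58 | 5·8+6·3 = 58
X: 6·1+5·0+5·6 = 36 | 5·6+6·1 = 36
gcd(6,5,5,5,6) = 1

Coefficients: [6, 5, 5, 5, 6]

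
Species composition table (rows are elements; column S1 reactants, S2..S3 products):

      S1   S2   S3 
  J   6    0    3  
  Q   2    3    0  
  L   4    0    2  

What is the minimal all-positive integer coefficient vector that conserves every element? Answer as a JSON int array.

Coefficients: [3, 2, 6]

J: 3·6 = 18 | 2·0+6·3 = 18
Q: 3·2 = 6 | 2·3+6·0 = 6
L: 3·4 = 12 | 2·0+6·2 = 12
gcd(3,2,6) = 1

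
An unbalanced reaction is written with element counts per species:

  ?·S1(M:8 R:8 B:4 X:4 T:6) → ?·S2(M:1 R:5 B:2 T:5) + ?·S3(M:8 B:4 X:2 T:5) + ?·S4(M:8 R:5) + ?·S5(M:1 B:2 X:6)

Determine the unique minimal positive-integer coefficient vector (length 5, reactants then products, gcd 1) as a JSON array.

M: 5·8 = 40 | 5·1+1·8+3·8+3·1 = 40
R: 5·8 = 40 | 5·5+1·0+3·5+3·0 = 40
B: 5·4 = 20 | 5·2+1·4+3·0+3·2 = 20
X: 5·4 = 20 | 5·0+1·2+3·0+3·6 = 20
T: 5·6 = 30 | 5·5+1·5+3·0+3·0 = 30
gcd(5,5,1,3,3) = 1

Coefficients: [5, 5, 1, 3, 3]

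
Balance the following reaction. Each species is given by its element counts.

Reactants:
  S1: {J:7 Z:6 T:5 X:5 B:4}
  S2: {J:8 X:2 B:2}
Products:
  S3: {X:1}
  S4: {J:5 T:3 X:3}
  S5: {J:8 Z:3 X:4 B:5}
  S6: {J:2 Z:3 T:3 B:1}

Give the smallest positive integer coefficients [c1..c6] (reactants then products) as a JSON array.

J: 3·7+1·8 = 29 | 6·0+1·5+2·8+4·2 = 29
Z: 3·6+1·0 = 18 | 6·0+1·0+2·3+4·3 = 18
T: 3·5+1·0 = 15 | 6·0+1·3+2·0+4·3 = 15
X: 3·5+1·2 = 17 | 6·1+1·3+2·4+4·0 = 17
B: 3·4+1·2 = 14 | 6·0+1·0+2·5+4·1 = 14
gcd(3,1,6,1,2,4) = 1

Coefficients: [3, 1, 6, 1, 2, 4]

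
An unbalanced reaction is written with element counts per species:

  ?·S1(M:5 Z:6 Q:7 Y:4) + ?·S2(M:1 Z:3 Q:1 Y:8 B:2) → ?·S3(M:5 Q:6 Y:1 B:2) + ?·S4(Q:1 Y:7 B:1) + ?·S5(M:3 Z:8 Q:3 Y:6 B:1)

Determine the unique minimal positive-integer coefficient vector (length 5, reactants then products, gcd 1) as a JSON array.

Coefficients: [2, 4, 1, 3, 3]

M: 2·5+4·1 = 14 | 1·5+3·0+3·3 = 14
Z: 2·6+4·3 = 24 | 1·0+3·0+3·8 = 24
Q: 2·7+4·1 = 18 | 1·6+3·1+3·3 = 18
Y: 2·4+4·8 = 40 | 1·1+3·7+3·6 = 40
B: 2·0+4·2 = 8 | 1·2+3·1+3·1 = 8
gcd(2,4,1,3,3) = 1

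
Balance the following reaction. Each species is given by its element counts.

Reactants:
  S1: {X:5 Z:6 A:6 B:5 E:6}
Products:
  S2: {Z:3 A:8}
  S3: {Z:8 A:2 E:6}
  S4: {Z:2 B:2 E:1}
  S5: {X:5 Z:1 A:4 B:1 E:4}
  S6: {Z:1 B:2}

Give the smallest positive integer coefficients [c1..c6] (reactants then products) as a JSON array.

X: 5·5 = 25 | 1·0+1·0+4·0+5·5+6·0 = 25
Z: 5·6 = 30 | 1·3+1·8+4·2+5·1+6·1 = 30
A: 5·6 = 30 | 1·8+1·2+4·0+5·4+6·0 = 30
B: 5·5 = 25 | 1·0+1·0+4·2+5·1+6·2 = 25
E: 5·6 = 30 | 1·0+1·6+4·1+5·4+6·0 = 30
gcd(5,1,1,4,5,6) = 1

Coefficients: [5, 1, 1, 4, 5, 6]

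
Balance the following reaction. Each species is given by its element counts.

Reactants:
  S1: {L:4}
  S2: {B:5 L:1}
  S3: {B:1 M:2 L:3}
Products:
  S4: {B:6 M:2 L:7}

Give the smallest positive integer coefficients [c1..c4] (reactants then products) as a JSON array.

B: 3·0+4·5+4·1 = 24 | 4·6 = 24
M: 3·0+4·0+4·2 = 8 | 4·2 = 8
L: 3·4+4·1+4·3 = 28 | 4·7 = 28
gcd(3,4,4,4) = 1

Coefficients: [3, 4, 4, 4]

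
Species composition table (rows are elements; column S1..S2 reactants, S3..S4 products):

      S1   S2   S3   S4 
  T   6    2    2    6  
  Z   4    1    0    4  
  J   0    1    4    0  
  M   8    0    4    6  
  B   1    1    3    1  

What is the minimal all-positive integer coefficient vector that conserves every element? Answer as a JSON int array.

T: 5·6+4·2 = 38 | 1·2+6·6 = 38
Z: 5·4+4·1 = 24 | 1·0+6·4 = 24
J: 5·0+4·1 = 4 | 1·4+6·0 = 4
M: 5·8+4·0 = 40 | 1·4+6·6 = 40
B: 5·1+4·1 = 9 | 1·3+6·1 = 9
gcd(5,4,1,6) = 1

Coefficients: [5, 4, 1, 6]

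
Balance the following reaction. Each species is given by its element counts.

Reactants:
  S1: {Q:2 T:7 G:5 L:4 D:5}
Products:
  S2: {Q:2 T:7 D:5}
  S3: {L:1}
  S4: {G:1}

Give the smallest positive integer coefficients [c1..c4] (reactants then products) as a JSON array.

Q: 1·2 = 2 | 1·2+4·0+5·0 = 2
T: 1·7 = 7 | 1·7+4·0+5·0 = 7
G: 1·5 = 5 | 1·0+4·0+5·1 = 5
L: 1·4 = 4 | 1·0+4·1+5·0 = 4
D: 1·5 = 5 | 1·5+4·0+5·0 = 5
gcd(1,1,4,5) = 1

Coefficients: [1, 1, 4, 5]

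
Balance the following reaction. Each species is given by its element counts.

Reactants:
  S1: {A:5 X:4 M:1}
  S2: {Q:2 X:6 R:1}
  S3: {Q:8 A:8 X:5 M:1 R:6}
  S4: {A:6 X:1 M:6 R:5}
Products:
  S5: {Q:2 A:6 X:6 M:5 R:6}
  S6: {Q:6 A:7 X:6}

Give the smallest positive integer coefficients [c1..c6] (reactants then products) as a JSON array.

Q: 1·0+3·2+1·8+3·0 = 14 | 4·2+1·6 = 14
A: 1·5+3·0+1·8+3·6 = 31 | 4·6+1·7 = 31
X: 1·4+3·6+1·5+3·1 = 30 | 4·6+1·6 = 30
M: 1·1+3·0+1·1+3·6 = 20 | 4·5+1·0 = 20
R: 1·0+3·1+1·6+3·5 = 24 | 4·6+1·0 = 24
gcd(1,3,1,3,4,1) = 1

Coefficients: [1, 3, 1, 3, 4, 1]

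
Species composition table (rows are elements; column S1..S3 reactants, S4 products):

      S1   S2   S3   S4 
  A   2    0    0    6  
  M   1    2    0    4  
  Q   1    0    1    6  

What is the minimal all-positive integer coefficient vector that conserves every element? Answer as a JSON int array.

A: 6·2+1·0+6·0 = 12 | 2·6 = 12
M: 6·1+1·2+6·0 = 8 | 2·4 = 8
Q: 6·1+1·0+6·1 = 12 | 2·6 = 12
gcd(6,1,6,2) = 1

Coefficients: [6, 1, 6, 2]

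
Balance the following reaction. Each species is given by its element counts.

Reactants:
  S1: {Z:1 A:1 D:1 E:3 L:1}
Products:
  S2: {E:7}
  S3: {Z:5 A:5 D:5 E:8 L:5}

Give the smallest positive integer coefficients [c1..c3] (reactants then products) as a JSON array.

Coefficients: [5, 1, 1]

Z: 5·1 = 5 | 1·0+1·5 = 5
A: 5·1 = 5 | 1·0+1·5 = 5
D: 5·1 = 5 | 1·0+1·5 = 5
E: 5·3 = 15 | 1·7+1·8 = 15
L: 5·1 = 5 | 1·0+1·5 = 5
gcd(5,1,1) = 1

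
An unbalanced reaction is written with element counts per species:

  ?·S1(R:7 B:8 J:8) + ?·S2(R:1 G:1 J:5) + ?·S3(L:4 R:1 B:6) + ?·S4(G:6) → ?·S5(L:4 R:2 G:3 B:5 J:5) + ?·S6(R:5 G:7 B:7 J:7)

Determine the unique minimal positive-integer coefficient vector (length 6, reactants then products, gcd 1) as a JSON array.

L: 2·0+6·0+5·4+5·0 = 20 | 5·4+3·0 = 20
R: 2·7+6·1+5·1+5·0 = 25 | 5·2+3·5 = 25
G: 2·0+6·1+5·0+5·6 = 36 | 5·3+3·7 = 36
B: 2·8+6·0+5·6+5·0 = 46 | 5·5+3·7 = 46
J: 2·8+6·5+5·0+5·0 = 46 | 5·5+3·7 = 46
gcd(2,6,5,5,5,3) = 1

Coefficients: [2, 6, 5, 5, 5, 3]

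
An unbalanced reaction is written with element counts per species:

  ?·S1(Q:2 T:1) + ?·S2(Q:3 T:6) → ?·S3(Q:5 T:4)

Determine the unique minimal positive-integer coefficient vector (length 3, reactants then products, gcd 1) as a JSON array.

Q: 6·2+1·3 = 15 | 3·5 = 15
T: 6·1+1·6 = 12 | 3·4 = 12
gcd(6,1,3) = 1

Coefficients: [6, 1, 3]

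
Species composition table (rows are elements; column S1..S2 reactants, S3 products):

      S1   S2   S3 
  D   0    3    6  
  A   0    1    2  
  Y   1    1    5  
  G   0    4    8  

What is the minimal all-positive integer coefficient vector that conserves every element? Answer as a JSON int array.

D: 3·0+2·3 = 6 | 1·6 = 6
A: 3·0+2·1 = 2 | 1·2 = 2
Y: 3·1+2·1 = 5 | 1·5 = 5
G: 3·0+2·4 = 8 | 1·8 = 8
gcd(3,2,1) = 1

Coefficients: [3, 2, 1]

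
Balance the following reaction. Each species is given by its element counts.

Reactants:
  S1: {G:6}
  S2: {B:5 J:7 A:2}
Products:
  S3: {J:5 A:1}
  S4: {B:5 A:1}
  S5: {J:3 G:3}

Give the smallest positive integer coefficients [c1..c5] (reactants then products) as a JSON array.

B: 1·0+3·5 = 15 | 3·0+3·5+2·0 = 15
J: 1·0+3·7 = 21 | 3·5+3·0+2·3 = 21
G: 1·6+3·0 = 6 | 3·0+3·0+2·3 = 6
A: 1·0+3·2 = 6 | 3·1+3·1+2·0 = 6
gcd(1,3,3,3,2) = 1

Coefficients: [1, 3, 3, 3, 2]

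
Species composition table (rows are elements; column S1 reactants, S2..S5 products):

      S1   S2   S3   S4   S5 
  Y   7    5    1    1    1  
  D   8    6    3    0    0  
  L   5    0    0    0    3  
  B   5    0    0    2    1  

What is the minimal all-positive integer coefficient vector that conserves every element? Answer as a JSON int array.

Y: 3·7 = 21 | 1·5+6·1+5·1+5·1 = 21
D: 3·8 = 24 | 1·6+6·3+5·0+5·0 = 24
L: 3·5 = 15 | 1·0+6·0+5·0+5·3 = 15
B: 3·5 = 15 | 1·0+6·0+5·2+5·1 = 15
gcd(3,1,6,5,5) = 1

Coefficients: [3, 1, 6, 5, 5]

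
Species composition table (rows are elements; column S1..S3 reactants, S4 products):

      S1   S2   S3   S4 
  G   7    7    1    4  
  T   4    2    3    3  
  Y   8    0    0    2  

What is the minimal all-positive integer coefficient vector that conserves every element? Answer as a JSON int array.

Coefficients: [1, 1, 2, 4]

G: 1·7+1·7+2·1 = 16 | 4·4 = 16
T: 1·4+1·2+2·3 = 12 | 4·3 = 12
Y: 1·8+1·0+2·0 = 8 | 4·2 = 8
gcd(1,1,2,4) = 1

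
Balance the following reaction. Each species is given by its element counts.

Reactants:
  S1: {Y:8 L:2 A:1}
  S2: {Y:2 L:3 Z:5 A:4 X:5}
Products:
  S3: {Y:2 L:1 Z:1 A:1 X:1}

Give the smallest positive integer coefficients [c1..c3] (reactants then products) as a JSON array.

Coefficients: [1, 1, 5]

Y: 1·8+1·2 = 10 | 5·2 = 10
L: 1·2+1·3 = 5 | 5·1 = 5
Z: 1·0+1·5 = 5 | 5·1 = 5
A: 1·1+1·4 = 5 | 5·1 = 5
X: 1·0+1·5 = 5 | 5·1 = 5
gcd(1,1,5) = 1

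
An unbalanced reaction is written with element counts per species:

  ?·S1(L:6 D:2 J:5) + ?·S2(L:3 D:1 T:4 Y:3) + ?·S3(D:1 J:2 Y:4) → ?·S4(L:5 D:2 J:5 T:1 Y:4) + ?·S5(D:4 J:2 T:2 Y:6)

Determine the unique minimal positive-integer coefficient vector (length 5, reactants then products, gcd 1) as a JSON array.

L: 4·6+2·3+6·0 = 30 | 6·5+1·0 = 30
D: 4·2+2·1+6·1 = 16 | 6·2+1·4 = 16
J: 4·5+2·0+6·2 = 32 | 6·5+1·2 = 32
T: 4·0+2·4+6·0 = 8 | 6·1+1·2 = 8
Y: 4·0+2·3+6·4 = 30 | 6·4+1·6 = 30
gcd(4,2,6,6,1) = 1

Coefficients: [4, 2, 6, 6, 1]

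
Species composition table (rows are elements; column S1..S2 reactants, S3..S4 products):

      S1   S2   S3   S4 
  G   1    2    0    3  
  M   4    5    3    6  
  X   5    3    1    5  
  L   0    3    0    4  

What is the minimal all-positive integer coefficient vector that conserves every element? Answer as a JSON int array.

Coefficients: [1, 4, 2, 3]

G: 1·1+4·2 = 9 | 2·0+3·3 = 9
M: 1·4+4·5 = 24 | 2·3+3·6 = 24
X: 1·5+4·3 = 17 | 2·1+3·5 = 17
L: 1·0+4·3 = 12 | 2·0+3·4 = 12
gcd(1,4,2,3) = 1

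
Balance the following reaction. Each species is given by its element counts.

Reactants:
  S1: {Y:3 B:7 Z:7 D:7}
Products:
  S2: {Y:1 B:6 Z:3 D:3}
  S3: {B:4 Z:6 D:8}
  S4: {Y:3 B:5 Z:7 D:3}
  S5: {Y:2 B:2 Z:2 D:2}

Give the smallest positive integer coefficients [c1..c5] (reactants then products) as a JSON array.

Coefficients: [5, 2, 2, 1, 5]

Y: 5·3 = 15 | 2·1+2·0+1·3+5·2 = 15
B: 5·7 = 35 | 2·6+2·4+1·5+5·2 = 35
Z: 5·7 = 35 | 2·3+2·6+1·7+5·2 = 35
D: 5·7 = 35 | 2·3+2·8+1·3+5·2 = 35
gcd(5,2,2,1,5) = 1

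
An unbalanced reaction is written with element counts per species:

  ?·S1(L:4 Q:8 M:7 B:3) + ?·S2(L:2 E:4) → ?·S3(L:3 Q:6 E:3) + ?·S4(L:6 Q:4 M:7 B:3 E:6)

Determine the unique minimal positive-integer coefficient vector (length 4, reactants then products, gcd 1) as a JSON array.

L: 3·4+6·2 = 24 | 2·3+3·6 = 24
Q: 3·8+6·0 = 24 | 2·6+3·4 = 24
M: 3·7+6·0 = 21 | 2·0+3·7 = 21
B: 3·3+6·0 = 9 | 2·0+3·3 = 9
E: 3·0+6·4 = 24 | 2·3+3·6 = 24
gcd(3,6,2,3) = 1

Coefficients: [3, 6, 2, 3]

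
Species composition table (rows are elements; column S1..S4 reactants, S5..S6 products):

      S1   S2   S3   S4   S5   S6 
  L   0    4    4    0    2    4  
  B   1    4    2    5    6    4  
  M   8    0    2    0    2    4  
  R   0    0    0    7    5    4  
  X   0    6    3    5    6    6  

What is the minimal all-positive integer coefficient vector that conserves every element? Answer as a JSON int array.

Coefficients: [2, 2, 4, 6, 6, 3]

L: 2·0+2·4+4·4+6·0 = 24 | 6·2+3·4 = 24
B: 2·1+2·4+4·2+6·5 = 48 | 6·6+3·4 = 48
M: 2·8+2·0+4·2+6·0 = 24 | 6·2+3·4 = 24
R: 2·0+2·0+4·0+6·7 = 42 | 6·5+3·4 = 42
X: 2·0+2·6+4·3+6·5 = 54 | 6·6+3·6 = 54
gcd(2,2,4,6,6,3) = 1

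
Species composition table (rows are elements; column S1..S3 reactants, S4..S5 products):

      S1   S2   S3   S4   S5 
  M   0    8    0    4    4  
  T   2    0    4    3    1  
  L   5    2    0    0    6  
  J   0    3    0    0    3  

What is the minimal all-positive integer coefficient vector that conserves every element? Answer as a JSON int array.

M: 4·0+5·8+3·0 = 40 | 5·4+5·4 = 40
T: 4·2+5·0+3·4 = 20 | 5·3+5·1 = 20
L: 4·5+5·2+3·0 = 30 | 5·0+5·6 = 30
J: 4·0+5·3+3·0 = 15 | 5·0+5·3 = 15
gcd(4,5,3,5,5) = 1

Coefficients: [4, 5, 3, 5, 5]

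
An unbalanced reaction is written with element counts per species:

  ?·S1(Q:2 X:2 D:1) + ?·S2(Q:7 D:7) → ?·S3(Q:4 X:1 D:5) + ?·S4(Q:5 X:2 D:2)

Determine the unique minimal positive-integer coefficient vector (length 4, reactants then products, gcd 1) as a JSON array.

Coefficients: [5, 3, 4, 3]

Q: 5·2+3·7 = 31 | 4·4+3·5 = 31
X: 5·2+3·0 = 10 | 4·1+3·2 = 10
D: 5·1+3·7 = 26 | 4·5+3·2 = 26
gcd(5,3,4,3) = 1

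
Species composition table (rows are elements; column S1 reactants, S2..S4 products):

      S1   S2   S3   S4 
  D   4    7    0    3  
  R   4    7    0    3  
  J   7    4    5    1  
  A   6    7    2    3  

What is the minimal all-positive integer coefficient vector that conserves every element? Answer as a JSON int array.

Coefficients: [5, 2, 5, 2]

D: 5·4 = 20 | 2·7+5·0+2·3 = 20
R: 5·4 = 20 | 2·7+5·0+2·3 = 20
J: 5·7 = 35 | 2·4+5·5+2·1 = 35
A: 5·6 = 30 | 2·7+5·2+2·3 = 30
gcd(5,2,5,2) = 1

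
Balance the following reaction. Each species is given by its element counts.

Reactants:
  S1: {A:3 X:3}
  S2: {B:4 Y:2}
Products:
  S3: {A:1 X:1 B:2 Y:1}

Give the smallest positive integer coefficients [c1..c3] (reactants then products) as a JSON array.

A: 2·3+3·0 = 6 | 6·1 = 6
X: 2·3+3·0 = 6 | 6·1 = 6
B: 2·0+3·4 = 12 | 6·2 = 12
Y: 2·0+3·2 = 6 | 6·1 = 6
gcd(2,3,6) = 1

Coefficients: [2, 3, 6]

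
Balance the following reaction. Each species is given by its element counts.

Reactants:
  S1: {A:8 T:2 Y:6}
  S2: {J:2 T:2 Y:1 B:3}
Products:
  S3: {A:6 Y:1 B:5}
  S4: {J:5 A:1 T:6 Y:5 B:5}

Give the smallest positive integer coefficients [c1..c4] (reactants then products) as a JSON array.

J: 1·0+5·2 = 10 | 1·0+2·5 = 10
A: 1·8+5·0 = 8 | 1·6+2·1 = 8
T: 1·2+5·2 = 12 | 1·0+2·6 = 12
Y: 1·6+5·1 = 11 | 1·1+2·5 = 11
B: 1·0+5·3 = 15 | 1·5+2·5 = 15
gcd(1,5,1,2) = 1

Coefficients: [1, 5, 1, 2]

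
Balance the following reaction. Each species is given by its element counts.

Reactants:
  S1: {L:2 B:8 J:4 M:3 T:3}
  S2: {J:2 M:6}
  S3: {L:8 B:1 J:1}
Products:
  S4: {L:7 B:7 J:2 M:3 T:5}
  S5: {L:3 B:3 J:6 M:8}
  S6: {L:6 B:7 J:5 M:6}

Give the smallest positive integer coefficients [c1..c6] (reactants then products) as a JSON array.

Coefficients: [5, 5, 4, 3, 3, 2]

L: 5·2+5·0+4·8 = 42 | 3·7+3·3+2·6 = 42
B: 5·8+5·0+4·1 = 44 | 3·7+3·3+2·7 = 44
J: 5·4+5·2+4·1 = 34 | 3·2+3·6+2·5 = 34
M: 5·3+5·6+4·0 = 45 | 3·3+3·8+2·6 = 45
T: 5·3+5·0+4·0 = 15 | 3·5+3·0+2·0 = 15
gcd(5,5,4,3,3,2) = 1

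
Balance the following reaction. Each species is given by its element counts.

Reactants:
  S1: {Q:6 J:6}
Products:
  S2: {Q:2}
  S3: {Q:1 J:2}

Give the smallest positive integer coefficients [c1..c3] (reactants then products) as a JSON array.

Q: 2·6 = 12 | 3·2+6·1 = 12
J: 2·6 = 12 | 3·0+6·2 = 12
gcd(2,3,6) = 1

Coefficients: [2, 3, 6]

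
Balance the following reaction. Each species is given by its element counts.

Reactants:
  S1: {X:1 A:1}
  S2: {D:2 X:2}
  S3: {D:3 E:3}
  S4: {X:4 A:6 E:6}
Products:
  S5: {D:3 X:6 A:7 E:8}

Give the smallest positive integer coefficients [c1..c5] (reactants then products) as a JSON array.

Coefficients: [6, 3, 4, 6, 6]

D: 6·0+3·2+4·3+6·0 = 18 | 6·3 = 18
X: 6·1+3·2+4·0+6·4 = 36 | 6·6 = 36
A: 6·1+3·0+4·0+6·6 = 42 | 6·7 = 42
E: 6·0+3·0+4·3+6·6 = 48 | 6·8 = 48
gcd(6,3,4,6,6) = 1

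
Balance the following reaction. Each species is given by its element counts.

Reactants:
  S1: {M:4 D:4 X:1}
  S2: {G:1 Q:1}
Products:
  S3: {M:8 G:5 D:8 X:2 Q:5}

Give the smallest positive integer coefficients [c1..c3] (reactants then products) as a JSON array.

M: 2·4+5·0 = 8 | 1·8 = 8
G: 2·0+5·1 = 5 | 1·5 = 5
D: 2·4+5·0 = 8 | 1·8 = 8
X: 2·1+5·0 = 2 | 1·2 = 2
Q: 2·0+5·1 = 5 | 1·5 = 5
gcd(2,5,1) = 1

Coefficients: [2, 5, 1]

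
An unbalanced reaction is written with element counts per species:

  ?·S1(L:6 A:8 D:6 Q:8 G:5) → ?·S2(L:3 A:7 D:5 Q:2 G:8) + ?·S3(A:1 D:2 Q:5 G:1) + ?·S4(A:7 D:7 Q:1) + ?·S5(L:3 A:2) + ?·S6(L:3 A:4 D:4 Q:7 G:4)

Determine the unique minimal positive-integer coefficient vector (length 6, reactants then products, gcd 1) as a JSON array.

Coefficients: [6, 1, 2, 1, 6, 5]

L: 6·6 = 36 | 1·3+2·0+1·0+6·3+5·3 = 36
A: 6·8 = 48 | 1·7+2·1+1·7+6·2+5·4 = 48
D: 6·6 = 36 | 1·5+2·2+1·7+6·0+5·4 = 36
Q: 6·8 = 48 | 1·2+2·5+1·1+6·0+5·7 = 48
G: 6·5 = 30 | 1·8+2·1+1·0+6·0+5·4 = 30
gcd(6,1,2,1,6,5) = 1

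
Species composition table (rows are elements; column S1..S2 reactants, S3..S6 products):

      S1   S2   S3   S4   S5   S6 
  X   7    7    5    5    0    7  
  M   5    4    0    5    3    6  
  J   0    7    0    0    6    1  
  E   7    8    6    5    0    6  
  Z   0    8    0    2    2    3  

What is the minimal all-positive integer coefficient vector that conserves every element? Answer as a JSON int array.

Coefficients: [5, 2, 4, 3, 2, 2]

X: 5·7+2·7 = 49 | 4·5+3·5+2·0+2·7 = 49
M: 5·5+2·4 = 33 | 4·0+3·5+2·3+2·6 = 33
J: 5·0+2·7 = 14 | 4·0+3·0+2·6+2·1 = 14
E: 5·7+2·8 = 51 | 4·6+3·5+2·0+2·6 = 51
Z: 5·0+2·8 = 16 | 4·0+3·2+2·2+2·3 = 16
gcd(5,2,4,3,2,2) = 1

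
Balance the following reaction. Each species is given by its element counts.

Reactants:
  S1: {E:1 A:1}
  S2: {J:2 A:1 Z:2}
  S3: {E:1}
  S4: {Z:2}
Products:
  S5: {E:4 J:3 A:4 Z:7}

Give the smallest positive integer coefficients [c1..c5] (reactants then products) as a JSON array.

E: 5·1+3·0+3·1+4·0 = 8 | 2·4 = 8
J: 5·0+3·2+3·0+4·0 = 6 | 2·3 = 6
A: 5·1+3·1+3·0+4·0 = 8 | 2·4 = 8
Z: 5·0+3·2+3·0+4·2 = 14 | 2·7 = 14
gcd(5,3,3,4,2) = 1

Coefficients: [5, 3, 3, 4, 2]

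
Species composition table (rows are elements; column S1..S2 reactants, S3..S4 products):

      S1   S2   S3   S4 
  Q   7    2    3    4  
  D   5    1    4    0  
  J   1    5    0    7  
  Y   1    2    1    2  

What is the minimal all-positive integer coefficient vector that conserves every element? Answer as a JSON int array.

Q: 3·7+5·2 = 31 | 5·3+4·4 = 31
D: 3·5+5·1 = 20 | 5·4+4·0 = 20
J: 3·1+5·5 = 28 | 5·0+4·7 = 28
Y: 3·1+5·2 = 13 | 5·1+4·2 = 13
gcd(3,5,5,4) = 1

Coefficients: [3, 5, 5, 4]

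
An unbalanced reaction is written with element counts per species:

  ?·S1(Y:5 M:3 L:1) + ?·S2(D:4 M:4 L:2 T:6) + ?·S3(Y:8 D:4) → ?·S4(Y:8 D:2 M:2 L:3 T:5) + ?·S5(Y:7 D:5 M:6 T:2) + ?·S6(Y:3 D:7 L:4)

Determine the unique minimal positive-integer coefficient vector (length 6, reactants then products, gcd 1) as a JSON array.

Y: 6·5+5·0+5·8 = 70 | 4·8+5·7+1·3 = 70
D: 6·0+5·4+5·4 = 40 | 4·2+5·5+1·7 = 40
M: 6·3+5·4+5·0 = 38 | 4·2+5·6+1·0 = 38
L: 6·1+5·2+5·0 = 16 | 4·3+5·0+1·4 = 16
T: 6·0+5·6+5·0 = 30 | 4·5+5·2+1·0 = 30
gcd(6,5,5,4,5,1) = 1

Coefficients: [6, 5, 5, 4, 5, 1]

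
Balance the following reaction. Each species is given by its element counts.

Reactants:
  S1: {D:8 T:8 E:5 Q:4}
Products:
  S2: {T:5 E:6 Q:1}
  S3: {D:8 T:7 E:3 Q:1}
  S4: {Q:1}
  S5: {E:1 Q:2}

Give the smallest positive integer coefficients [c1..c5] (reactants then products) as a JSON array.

Coefficients: [5, 1, 5, 6, 4]

D: 5·8 = 40 | 1·0+5·8+6·0+4·0 = 40
T: 5·8 = 40 | 1·5+5·7+6·0+4·0 = 40
E: 5·5 = 25 | 1·6+5·3+6·0+4·1 = 25
Q: 5·4 = 20 | 1·1+5·1+6·1+4·2 = 20
gcd(5,1,5,6,4) = 1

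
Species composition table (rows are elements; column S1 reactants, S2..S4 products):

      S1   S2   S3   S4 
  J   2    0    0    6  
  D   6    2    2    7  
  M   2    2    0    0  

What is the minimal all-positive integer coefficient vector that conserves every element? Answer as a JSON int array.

Coefficients: [6, 6, 5, 2]

J: 6·2 = 12 | 6·0+5·0+2·6 = 12
D: 6·6 = 36 | 6·2+5·2+2·7 = 36
M: 6·2 = 12 | 6·2+5·0+2·0 = 12
gcd(6,6,5,2) = 1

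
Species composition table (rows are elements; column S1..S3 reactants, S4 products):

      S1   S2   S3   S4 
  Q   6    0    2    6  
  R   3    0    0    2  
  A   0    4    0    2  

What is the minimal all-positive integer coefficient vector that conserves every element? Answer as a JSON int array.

Coefficients: [4, 3, 6, 6]

Q: 4·6+3·0+6·2 = 36 | 6·6 = 36
R: 4·3+3·0+6·0 = 12 | 6·2 = 12
A: 4·0+3·4+6·0 = 12 | 6·2 = 12
gcd(4,3,6,6) = 1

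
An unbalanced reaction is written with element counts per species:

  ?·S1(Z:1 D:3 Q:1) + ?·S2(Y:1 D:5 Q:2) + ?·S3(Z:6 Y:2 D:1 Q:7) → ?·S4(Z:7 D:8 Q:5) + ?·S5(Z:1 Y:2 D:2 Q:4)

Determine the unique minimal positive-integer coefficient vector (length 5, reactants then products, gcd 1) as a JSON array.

Z: 1·1+4·0+3·6 = 19 | 2·7+5·1 = 19
Y: 1·0+4·1+3·2 = 10 | 2·0+5·2 = 10
D: 1·3+4·5+3·1 = 26 | 2·8+5·2 = 26
Q: 1·1+4·2+3·7 = 30 | 2·5+5·4 = 30
gcd(1,4,3,2,5) = 1

Coefficients: [1, 4, 3, 2, 5]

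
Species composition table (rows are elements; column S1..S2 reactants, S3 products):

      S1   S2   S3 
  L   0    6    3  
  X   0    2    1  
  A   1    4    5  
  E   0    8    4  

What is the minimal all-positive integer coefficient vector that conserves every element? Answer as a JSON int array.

L: 6·0+1·6 = 6 | 2·3 = 6
X: 6·0+1·2 = 2 | 2·1 = 2
A: 6·1+1·4 = 10 | 2·5 = 10
E: 6·0+1·8 = 8 | 2·4 = 8
gcd(6,1,2) = 1

Coefficients: [6, 1, 2]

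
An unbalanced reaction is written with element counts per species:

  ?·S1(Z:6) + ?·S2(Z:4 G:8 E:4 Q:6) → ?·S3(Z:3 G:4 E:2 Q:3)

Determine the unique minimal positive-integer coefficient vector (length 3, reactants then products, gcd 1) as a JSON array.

Coefficients: [1, 3, 6]

Z: 1·6+3·4 = 18 | 6·3 = 18
G: 1·0+3·8 = 24 | 6·4 = 24
E: 1·0+3·4 = 12 | 6·2 = 12
Q: 1·0+3·6 = 18 | 6·3 = 18
gcd(1,3,6) = 1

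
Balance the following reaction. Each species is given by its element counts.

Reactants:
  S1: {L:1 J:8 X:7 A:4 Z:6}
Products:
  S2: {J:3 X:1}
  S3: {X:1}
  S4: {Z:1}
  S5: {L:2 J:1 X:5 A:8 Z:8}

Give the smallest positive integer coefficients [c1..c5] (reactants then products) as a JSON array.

Coefficients: [2, 5, 4, 4, 1]

L: 2·1 = 2 | 5·0+4·0+4·0+1·2 = 2
J: 2·8 = 16 | 5·3+4·0+4·0+1·1 = 16
X: 2·7 = 14 | 5·1+4·1+4·0+1·5 = 14
A: 2·4 = 8 | 5·0+4·0+4·0+1·8 = 8
Z: 2·6 = 12 | 5·0+4·0+4·1+1·8 = 12
gcd(2,5,4,4,1) = 1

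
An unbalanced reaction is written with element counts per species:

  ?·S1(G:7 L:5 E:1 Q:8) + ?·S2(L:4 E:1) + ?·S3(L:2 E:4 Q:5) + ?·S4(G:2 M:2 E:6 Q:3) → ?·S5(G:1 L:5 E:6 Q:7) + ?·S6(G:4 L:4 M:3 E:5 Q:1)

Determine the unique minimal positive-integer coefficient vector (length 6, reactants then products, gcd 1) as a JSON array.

Coefficients: [1, 5, 4, 3, 5, 2]

G: 1·7+5·0+4·0+3·2 = 13 | 5·1+2·4 = 13
L: 1·5+5·4+4·2+3·0 = 33 | 5·5+2·4 = 33
M: 1·0+5·0+4·0+3·2 = 6 | 5·0+2·3 = 6
E: 1·1+5·1+4·4+3·6 = 40 | 5·6+2·5 = 40
Q: 1·8+5·0+4·5+3·3 = 37 | 5·7+2·1 = 37
gcd(1,5,4,3,5,2) = 1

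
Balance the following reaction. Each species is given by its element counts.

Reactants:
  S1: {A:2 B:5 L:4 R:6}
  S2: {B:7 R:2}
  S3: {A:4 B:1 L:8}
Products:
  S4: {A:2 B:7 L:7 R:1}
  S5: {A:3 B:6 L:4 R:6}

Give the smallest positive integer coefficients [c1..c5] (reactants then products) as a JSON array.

A: 5·2+5·0+4·4 = 26 | 4·2+6·3 = 26
B: 5·5+5·7+4·1 = 64 | 4·7+6·6 = 64
L: 5·4+5·0+4·8 = 52 | 4·7+6·4 = 52
R: 5·6+5·2+4·0 = 40 | 4·1+6·6 = 40
gcd(5,5,4,4,6) = 1

Coefficients: [5, 5, 4, 4, 6]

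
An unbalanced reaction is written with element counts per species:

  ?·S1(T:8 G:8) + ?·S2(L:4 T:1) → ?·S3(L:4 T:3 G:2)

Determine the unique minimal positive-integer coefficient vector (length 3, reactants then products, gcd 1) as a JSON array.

Coefficients: [1, 4, 4]

L: 1·0+4·4 = 16 | 4·4 = 16
T: 1·8+4·1 = 12 | 4·3 = 12
G: 1·8+4·0 = 8 | 4·2 = 8
gcd(1,4,4) = 1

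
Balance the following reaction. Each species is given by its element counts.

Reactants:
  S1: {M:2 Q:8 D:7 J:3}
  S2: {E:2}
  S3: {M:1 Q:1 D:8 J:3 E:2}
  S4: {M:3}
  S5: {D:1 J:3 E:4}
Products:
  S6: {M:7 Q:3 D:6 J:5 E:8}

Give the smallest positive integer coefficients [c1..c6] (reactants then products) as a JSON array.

Coefficients: [1, 5, 1, 6, 3, 3]

M: 1·2+5·0+1·1+6·3+3·0 = 21 | 3·7 = 21
Q: 1·8+5·0+1·1+6·0+3·0 = 9 | 3·3 = 9
D: 1·7+5·0+1·8+6·0+3·1 = 18 | 3·6 = 18
J: 1·3+5·0+1·3+6·0+3·3 = 15 | 3·5 = 15
E: 1·0+5·2+1·2+6·0+3·4 = 24 | 3·8 = 24
gcd(1,5,1,6,3,3) = 1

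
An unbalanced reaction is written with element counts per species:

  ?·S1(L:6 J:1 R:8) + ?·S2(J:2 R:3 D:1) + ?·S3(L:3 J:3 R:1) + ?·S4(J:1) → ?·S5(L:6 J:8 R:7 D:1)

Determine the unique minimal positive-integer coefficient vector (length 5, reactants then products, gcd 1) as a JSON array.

Coefficients: [1, 3, 4, 5, 3]

L: 1·6+3·0+4·3+5·0 = 18 | 3·6 = 18
J: 1·1+3·2+4·3+5·1 = 24 | 3·8 = 24
R: 1·8+3·3+4·1+5·0 = 21 | 3·7 = 21
D: 1·0+3·1+4·0+5·0 = 3 | 3·1 = 3
gcd(1,3,4,5,3) = 1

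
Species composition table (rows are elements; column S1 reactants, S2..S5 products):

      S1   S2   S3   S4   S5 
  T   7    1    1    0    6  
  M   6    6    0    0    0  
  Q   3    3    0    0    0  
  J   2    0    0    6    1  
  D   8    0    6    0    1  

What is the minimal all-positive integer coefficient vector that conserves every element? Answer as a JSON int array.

T: 5·7 = 35 | 5·1+6·1+1·0+4·6 = 35
M: 5·6 = 30 | 5·6+6·0+1·0+4·0 = 30
Q: 5·3 = 15 | 5·3+6·0+1·0+4·0 = 15
J: 5·2 = 10 | 5·0+6·0+1·6+4·1 = 10
D: 5·8 = 40 | 5·0+6·6+1·0+4·1 = 40
gcd(5,5,6,1,4) = 1

Coefficients: [5, 5, 6, 1, 4]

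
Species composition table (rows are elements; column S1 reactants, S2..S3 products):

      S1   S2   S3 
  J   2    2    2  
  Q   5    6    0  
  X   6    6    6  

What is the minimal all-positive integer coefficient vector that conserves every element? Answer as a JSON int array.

Coefficients: [6, 5, 1]

J: 6·2 = 12 | 5·2+1·2 = 12
Q: 6·5 = 30 | 5·6+1·0 = 30
X: 6·6 = 36 | 5·6+1·6 = 36
gcd(6,5,1) = 1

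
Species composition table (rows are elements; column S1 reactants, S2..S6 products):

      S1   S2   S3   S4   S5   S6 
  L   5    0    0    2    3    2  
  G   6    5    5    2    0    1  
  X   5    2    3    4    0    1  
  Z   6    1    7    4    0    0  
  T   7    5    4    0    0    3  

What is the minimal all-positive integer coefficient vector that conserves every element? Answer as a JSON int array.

L: 5·5 = 25 | 1·0+3·0+2·2+3·3+6·2 = 25
G: 5·6 = 30 | 1·5+3·5+2·2+3·0+6·1 = 30
X: 5·5 = 25 | 1·2+3·3+2·4+3·0+6·1 = 25
Z: 5·6 = 30 | 1·1+3·7+2·4+3·0+6·0 = 30
T: 5·7 = 35 | 1·5+3·4+2·0+3·0+6·3 = 35
gcd(5,1,3,2,3,6) = 1

Coefficients: [5, 1, 3, 2, 3, 6]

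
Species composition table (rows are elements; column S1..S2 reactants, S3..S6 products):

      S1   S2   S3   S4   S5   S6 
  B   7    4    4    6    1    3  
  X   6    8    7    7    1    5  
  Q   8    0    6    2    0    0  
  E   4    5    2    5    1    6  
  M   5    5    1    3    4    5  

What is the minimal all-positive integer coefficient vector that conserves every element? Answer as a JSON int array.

Coefficients: [2, 3, 2, 2, 3, 1]

B: 2·7+3·4 = 26 | 2·4+2·6+3·1+1·3 = 26
X: 2·6+3·8 = 36 | 2·7+2·7+3·1+1·5 = 36
Q: 2·8+3·0 = 16 | 2·6+2·2+3·0+1·0 = 16
E: 2·4+3·5 = 23 | 2·2+2·5+3·1+1·6 = 23
M: 2·5+3·5 = 25 | 2·1+2·3+3·4+1·5 = 25
gcd(2,3,2,2,3,1) = 1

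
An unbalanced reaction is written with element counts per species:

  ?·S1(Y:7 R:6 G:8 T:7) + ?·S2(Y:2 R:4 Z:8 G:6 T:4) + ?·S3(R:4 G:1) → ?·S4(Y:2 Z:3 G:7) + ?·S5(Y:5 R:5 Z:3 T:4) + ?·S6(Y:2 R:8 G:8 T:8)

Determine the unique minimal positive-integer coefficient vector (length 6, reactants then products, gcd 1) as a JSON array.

Y: 4·7+3·2+2·0 = 34 | 4·2+4·5+3·2 = 34
R: 4·6+3·4+2·4 = 44 | 4·0+4·5+3·8 = 44
Z: 4·0+3·8+2·0 = 24 | 4·3+4·3+3·0 = 24
G: 4·8+3·6+2·1 = 52 | 4·7+4·0+3·8 = 52
T: 4·7+3·4+2·0 = 40 | 4·0+4·4+3·8 = 40
gcd(4,3,2,4,4,3) = 1

Coefficients: [4, 3, 2, 4, 4, 3]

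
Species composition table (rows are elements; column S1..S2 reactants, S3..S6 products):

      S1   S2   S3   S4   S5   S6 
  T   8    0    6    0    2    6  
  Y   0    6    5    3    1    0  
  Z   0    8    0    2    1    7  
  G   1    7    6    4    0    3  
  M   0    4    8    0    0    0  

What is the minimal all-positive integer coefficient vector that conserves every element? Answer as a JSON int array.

T: 5·8+4·0 = 40 | 2·6+3·0+5·2+3·6 = 40
Y: 5·0+4·6 = 24 | 2·5+3·3+5·1+3·0 = 24
Z: 5·0+4·8 = 32 | 2·0+3·2+5·1+3·7 = 32
G: 5·1+4·7 = 33 | 2·6+3·4+5·0+3·3 = 33
M: 5·0+4·4 = 16 | 2·8+3·0+5·0+3·0 = 16
gcd(5,4,2,3,5,3) = 1

Coefficients: [5, 4, 2, 3, 5, 3]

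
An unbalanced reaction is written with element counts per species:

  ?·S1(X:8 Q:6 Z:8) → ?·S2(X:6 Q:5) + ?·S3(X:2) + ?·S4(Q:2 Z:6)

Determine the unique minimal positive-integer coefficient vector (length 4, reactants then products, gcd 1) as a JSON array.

Coefficients: [3, 2, 6, 4]

X: 3·8 = 24 | 2·6+6·2+4·0 = 24
Q: 3·6 = 18 | 2·5+6·0+4·2 = 18
Z: 3·8 = 24 | 2·0+6·0+4·6 = 24
gcd(3,2,6,4) = 1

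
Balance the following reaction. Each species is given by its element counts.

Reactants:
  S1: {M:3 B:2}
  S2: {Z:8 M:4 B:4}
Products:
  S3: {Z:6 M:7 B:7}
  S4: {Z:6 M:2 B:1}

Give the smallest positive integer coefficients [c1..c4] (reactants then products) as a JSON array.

Z: 2·0+3·8 = 24 | 2·6+2·6 = 24
M: 2·3+3·4 = 18 | 2·7+2·2 = 18
B: 2·2+3·4 = 16 | 2·7+2·1 = 16
gcd(2,3,2,2) = 1

Coefficients: [2, 3, 2, 2]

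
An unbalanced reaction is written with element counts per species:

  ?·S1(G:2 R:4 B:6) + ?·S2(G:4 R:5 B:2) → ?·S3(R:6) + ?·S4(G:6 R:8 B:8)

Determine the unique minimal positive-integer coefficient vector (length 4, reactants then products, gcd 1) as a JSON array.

G: 6·2+6·4 = 36 | 1·0+6·6 = 36
R: 6·4+6·5 = 54 | 1·6+6·8 = 54
B: 6·6+6·2 = 48 | 1·0+6·8 = 48
gcd(6,6,1,6) = 1

Coefficients: [6, 6, 1, 6]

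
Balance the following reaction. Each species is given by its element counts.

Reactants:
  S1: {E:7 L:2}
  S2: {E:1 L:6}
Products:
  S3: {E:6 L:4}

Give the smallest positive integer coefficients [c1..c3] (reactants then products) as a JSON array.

Coefficients: [4, 2, 5]

E: 4·7+2·1 = 30 | 5·6 = 30
L: 4·2+2·6 = 20 | 5·4 = 20
gcd(4,2,5) = 1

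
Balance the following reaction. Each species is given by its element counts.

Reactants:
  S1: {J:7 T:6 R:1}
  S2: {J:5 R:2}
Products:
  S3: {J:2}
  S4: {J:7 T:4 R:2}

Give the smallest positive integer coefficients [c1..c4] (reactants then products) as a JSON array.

Coefficients: [4, 4, 3, 6]

J: 4·7+4·5 = 48 | 3·2+6·7 = 48
T: 4·6+4·0 = 24 | 3·0+6·4 = 24
R: 4·1+4·2 = 12 | 3·0+6·2 = 12
gcd(4,4,3,6) = 1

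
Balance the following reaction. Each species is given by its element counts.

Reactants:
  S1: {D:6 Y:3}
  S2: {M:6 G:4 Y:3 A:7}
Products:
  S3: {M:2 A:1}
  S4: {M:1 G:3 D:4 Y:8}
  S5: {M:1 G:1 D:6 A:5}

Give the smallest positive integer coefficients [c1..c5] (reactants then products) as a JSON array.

M: 5·0+3·6 = 18 | 6·2+3·1+3·1 = 18
G: 5·0+3·4 = 12 | 6·0+3·3+3·1 = 12
D: 5·6+3·0 = 30 | 6·0+3·4+3·6 = 30
Y: 5·3+3·3 = 24 | 6·0+3·8+3·0 = 24
A: 5·0+3·7 = 21 | 6·1+3·0+3·5 = 21
gcd(5,3,6,3,3) = 1

Coefficients: [5, 3, 6, 3, 3]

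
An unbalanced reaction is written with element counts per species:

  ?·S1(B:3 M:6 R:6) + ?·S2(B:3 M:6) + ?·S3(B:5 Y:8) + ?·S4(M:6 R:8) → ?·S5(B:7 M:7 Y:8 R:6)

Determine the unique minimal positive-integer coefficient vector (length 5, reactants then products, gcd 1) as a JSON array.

B: 2·3+2·3+6·5+3·0 = 42 | 6·7 = 42
M: 2·6+2·6+6·0+3·6 = 42 | 6·7 = 42
Y: 2·0+2·0+6·8+3·0 = 48 | 6·8 = 48
R: 2·6+2·0+6·0+3·8 = 36 | 6·6 = 36
gcd(2,2,6,3,6) = 1

Coefficients: [2, 2, 6, 3, 6]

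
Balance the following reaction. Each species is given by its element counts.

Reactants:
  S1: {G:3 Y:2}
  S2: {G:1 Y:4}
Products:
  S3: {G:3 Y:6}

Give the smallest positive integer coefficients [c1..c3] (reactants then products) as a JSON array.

G: 3·3+6·1 = 15 | 5·3 = 15
Y: 3·2+6·4 = 30 | 5·6 = 30
gcd(3,6,5) = 1

Coefficients: [3, 6, 5]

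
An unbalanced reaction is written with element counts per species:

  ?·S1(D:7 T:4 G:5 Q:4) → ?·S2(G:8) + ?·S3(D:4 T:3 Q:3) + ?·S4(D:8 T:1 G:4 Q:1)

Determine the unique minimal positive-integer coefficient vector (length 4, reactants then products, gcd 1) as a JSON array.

Coefficients: [4, 2, 5, 1]

D: 4·7 = 28 | 2·0+5·4+1·8 = 28
T: 4·4 = 16 | 2·0+5·3+1·1 = 16
G: 4·5 = 20 | 2·8+5·0+1·4 = 20
Q: 4·4 = 16 | 2·0+5·3+1·1 = 16
gcd(4,2,5,1) = 1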